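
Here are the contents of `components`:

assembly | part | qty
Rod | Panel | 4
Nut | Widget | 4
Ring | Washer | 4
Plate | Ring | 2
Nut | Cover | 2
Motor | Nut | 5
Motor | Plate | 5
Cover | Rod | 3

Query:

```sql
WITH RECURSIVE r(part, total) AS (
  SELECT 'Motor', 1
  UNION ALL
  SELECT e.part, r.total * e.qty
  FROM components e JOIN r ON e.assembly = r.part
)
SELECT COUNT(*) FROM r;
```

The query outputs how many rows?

9

Base: (Motor, total=1).
Iteration 1: components of {Motor} -> Nut = 1*5 = 5, Plate = 1*5 = 5.
Iteration 2: components of {Nut,Plate} -> Cover = 5*2 = 10, Ring = 5*2 = 10, Widget = 5*4 = 20.
Iteration 3: components of {Cover,Ring,Widget} -> Rod = 10*3 = 30, Washer = 10*4 = 40.
Iteration 4: components of {Rod,Washer} -> Panel = 30*4 = 120.
Iteration 5: no further components; recursion stops.
Total rows emitted: 9.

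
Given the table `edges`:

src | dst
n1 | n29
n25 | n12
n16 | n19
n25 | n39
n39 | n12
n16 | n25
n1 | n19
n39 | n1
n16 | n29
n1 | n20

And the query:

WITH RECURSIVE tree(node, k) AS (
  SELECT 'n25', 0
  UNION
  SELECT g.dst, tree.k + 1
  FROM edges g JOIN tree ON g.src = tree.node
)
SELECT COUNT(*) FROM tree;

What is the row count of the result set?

Base: (n25, k=0).
Iteration 1: edges from {n25} -> (n12, k=1), (n39, k=1).
Iteration 2: edges from {n12,n39} -> (n1, k=2), (n12, k=2).
Iteration 3: edges from {n1,n12} -> (n19, k=3), (n20, k=3), (n29, k=3).
Iteration 4: no outgoing edges from {n19,n20,n29}; recursion stops.
Total rows emitted: 8.

8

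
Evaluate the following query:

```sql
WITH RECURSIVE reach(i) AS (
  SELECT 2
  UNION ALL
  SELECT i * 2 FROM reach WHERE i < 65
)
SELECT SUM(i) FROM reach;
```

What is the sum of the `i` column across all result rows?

254

Base: i=2.
Iteration 1: 2 < 65 holds -> i = 2 * 2 = 4.
Iteration 2: 4 < 65 holds -> i = 4 * 2 = 8.
Iteration 3: 8 < 65 holds -> i = 8 * 2 = 16.
Iteration 4: 16 < 65 holds -> i = 16 * 2 = 32.
Iteration 5: 32 < 65 holds -> i = 32 * 2 = 64.
Iteration 6: 64 < 65 holds -> i = 64 * 2 = 128.
Iteration 7: 128 < 65 fails; recursion stops.
SUM(i) = 2 + 4 + 8 + 16 + 32 + 64 + 128 = 254.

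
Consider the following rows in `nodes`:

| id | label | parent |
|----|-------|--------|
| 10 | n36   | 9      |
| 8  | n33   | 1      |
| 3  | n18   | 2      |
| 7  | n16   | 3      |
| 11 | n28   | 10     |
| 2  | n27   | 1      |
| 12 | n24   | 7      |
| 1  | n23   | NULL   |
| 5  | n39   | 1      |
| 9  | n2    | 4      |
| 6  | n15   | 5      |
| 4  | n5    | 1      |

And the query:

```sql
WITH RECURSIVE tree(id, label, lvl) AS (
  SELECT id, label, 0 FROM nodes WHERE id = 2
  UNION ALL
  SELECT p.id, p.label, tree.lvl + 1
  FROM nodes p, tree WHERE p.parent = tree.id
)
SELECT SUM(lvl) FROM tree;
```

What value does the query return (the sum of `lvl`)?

Base: id=2 (n27) at lvl 0.
Iteration 1: rows with parent in {2} -> n18 (id 3, lvl 1).
Iteration 2: rows with parent in {3} -> n16 (id 7, lvl 2).
Iteration 3: rows with parent in {7} -> n24 (id 12, lvl 3).
Iteration 4: no rows with parent in {12}; recursion stops.
SUM(lvl) = 0 + 1 + 2 + 3 = 6.

6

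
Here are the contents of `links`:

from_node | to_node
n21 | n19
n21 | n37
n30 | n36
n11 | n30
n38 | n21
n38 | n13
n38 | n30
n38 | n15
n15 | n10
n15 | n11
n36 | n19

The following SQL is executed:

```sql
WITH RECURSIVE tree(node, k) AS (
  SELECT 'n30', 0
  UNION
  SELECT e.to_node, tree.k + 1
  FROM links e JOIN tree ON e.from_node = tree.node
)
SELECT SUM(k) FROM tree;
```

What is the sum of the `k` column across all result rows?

3

Base: (n30, k=0).
Iteration 1: edges from {n30} -> (n36, k=1).
Iteration 2: edges from {n36} -> (n19, k=2).
Iteration 3: no outgoing edges from {n19}; recursion stops.
SUM(k) = 0 + 1 + 2 = 3.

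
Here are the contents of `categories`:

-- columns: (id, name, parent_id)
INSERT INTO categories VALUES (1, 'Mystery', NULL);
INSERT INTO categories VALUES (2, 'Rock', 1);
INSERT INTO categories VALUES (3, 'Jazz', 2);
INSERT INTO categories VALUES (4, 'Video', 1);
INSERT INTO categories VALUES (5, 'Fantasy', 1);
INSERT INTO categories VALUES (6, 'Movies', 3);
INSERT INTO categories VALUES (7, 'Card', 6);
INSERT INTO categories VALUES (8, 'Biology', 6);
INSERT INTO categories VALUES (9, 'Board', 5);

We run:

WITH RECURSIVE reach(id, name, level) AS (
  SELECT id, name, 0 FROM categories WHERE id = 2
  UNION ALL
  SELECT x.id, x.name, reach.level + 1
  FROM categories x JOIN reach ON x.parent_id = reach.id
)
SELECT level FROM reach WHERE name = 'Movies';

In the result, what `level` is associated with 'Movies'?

Base: id=2 (Rock) at level 0.
Iteration 1: rows with parent_id in {2} -> Jazz (id 3, level 1).
Iteration 2: rows with parent_id in {3} -> Movies (id 6, level 2).
Iteration 3: rows with parent_id in {6} -> Card (id 7, level 3), Biology (id 8, level 3).
Iteration 4: no rows with parent_id in {7,8}; recursion stops.

2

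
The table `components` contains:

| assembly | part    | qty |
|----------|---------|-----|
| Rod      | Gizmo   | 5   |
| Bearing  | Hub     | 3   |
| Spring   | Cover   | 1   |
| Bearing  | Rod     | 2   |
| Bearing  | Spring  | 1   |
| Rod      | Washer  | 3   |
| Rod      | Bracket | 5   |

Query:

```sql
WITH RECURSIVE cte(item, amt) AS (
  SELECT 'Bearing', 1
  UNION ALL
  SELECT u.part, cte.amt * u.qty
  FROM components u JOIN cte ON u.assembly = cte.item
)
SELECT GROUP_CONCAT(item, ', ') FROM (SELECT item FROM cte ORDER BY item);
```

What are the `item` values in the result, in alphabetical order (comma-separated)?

Base: (Bearing, amt=1).
Iteration 1: components of {Bearing} -> Hub = 1*3 = 3, Rod = 1*2 = 2, Spring = 1*1 = 1.
Iteration 2: components of {Hub,Rod,Spring} -> Bracket = 2*5 = 10, Cover = 1*1 = 1, Gizmo = 2*5 = 10, Washer = 2*3 = 6.
Iteration 3: no further components; recursion stops.

Bearing, Bracket, Cover, Gizmo, Hub, Rod, Spring, Washer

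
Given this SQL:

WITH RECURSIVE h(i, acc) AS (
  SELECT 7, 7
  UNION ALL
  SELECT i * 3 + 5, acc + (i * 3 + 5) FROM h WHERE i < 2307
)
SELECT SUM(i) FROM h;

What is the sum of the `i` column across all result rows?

Base: i=7, acc=7.
Iteration 1: 7 < 2307 holds -> i = 7 * 3 + 5 = 26, acc = 7 + 26 = 33.
Iteration 2: 26 < 2307 holds -> i = 26 * 3 + 5 = 83, acc = 33 + 83 = 116.
Iteration 3: 83 < 2307 holds -> i = 83 * 3 + 5 = 254, acc = 116 + 254 = 370.
Iteration 4: 254 < 2307 holds -> i = 254 * 3 + 5 = 767, acc = 370 + 767 = 1137.
Iteration 5: 767 < 2307 holds -> i = 767 * 3 + 5 = 2306, acc = 1137 + 2306 = 3443.
Iteration 6: 2306 < 2307 holds -> i = 2306 * 3 + 5 = 6923, acc = 3443 + 6923 = 10366.
Iteration 7: 6923 < 2307 fails; recursion stops.
SUM(i) = 7 + 26 + 83 + 254 + 767 + 2306 + 6923 = 10366.

10366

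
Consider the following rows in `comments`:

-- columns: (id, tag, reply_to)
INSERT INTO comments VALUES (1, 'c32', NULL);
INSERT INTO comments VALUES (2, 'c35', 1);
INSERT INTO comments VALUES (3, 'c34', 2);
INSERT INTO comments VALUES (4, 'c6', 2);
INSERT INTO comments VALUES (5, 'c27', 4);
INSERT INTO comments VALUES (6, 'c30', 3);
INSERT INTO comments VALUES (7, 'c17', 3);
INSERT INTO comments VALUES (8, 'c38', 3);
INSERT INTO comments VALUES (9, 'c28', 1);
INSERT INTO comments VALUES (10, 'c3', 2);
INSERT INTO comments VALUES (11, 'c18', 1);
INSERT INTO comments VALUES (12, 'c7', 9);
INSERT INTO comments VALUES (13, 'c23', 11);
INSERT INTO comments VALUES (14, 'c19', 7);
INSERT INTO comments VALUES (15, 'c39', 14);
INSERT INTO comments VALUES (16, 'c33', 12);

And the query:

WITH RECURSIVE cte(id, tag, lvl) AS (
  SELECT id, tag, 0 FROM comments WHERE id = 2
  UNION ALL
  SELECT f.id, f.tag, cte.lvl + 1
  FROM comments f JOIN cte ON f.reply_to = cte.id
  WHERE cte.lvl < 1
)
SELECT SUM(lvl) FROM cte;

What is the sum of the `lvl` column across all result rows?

3

Base: id=2 (c35) at lvl 0.
Iteration 1: rows with reply_to in {2} -> c34 (id 3, lvl 1), c6 (id 4, lvl 1), c3 (id 10, lvl 1).
Iteration 2: lvl < 1 fails for all current rows; recursion stops.
SUM(lvl) = 0 + 1 + 1 + 1 = 3.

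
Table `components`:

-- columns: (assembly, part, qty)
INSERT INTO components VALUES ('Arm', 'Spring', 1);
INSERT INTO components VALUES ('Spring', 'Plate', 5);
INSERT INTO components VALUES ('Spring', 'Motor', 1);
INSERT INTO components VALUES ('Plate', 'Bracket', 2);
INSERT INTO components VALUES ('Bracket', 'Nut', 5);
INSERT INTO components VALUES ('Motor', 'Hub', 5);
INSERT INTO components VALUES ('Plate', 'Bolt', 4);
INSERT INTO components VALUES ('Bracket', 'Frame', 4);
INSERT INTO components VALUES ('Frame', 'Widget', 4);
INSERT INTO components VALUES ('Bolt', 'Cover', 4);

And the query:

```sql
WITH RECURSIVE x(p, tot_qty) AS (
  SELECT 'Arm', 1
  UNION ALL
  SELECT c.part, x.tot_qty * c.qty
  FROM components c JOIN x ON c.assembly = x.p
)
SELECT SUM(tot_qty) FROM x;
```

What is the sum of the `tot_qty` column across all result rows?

Base: (Arm, tot_qty=1).
Iteration 1: components of {Arm} -> Spring = 1*1 = 1.
Iteration 2: components of {Spring} -> Motor = 1*1 = 1, Plate = 1*5 = 5.
Iteration 3: components of {Motor,Plate} -> Bolt = 5*4 = 20, Bracket = 5*2 = 10, Hub = 1*5 = 5.
Iteration 4: components of {Bolt,Bracket,Hub} -> Cover = 20*4 = 80, Frame = 10*4 = 40, Nut = 10*5 = 50.
Iteration 5: components of {Cover,Frame,Nut} -> Widget = 40*4 = 160.
Iteration 6: no further components; recursion stops.
SUM(tot_qty) = 1 + 1 + 5 + 1 + 10 + 20 + 5 + 50 + 40 + 80 + 160 = 373.

373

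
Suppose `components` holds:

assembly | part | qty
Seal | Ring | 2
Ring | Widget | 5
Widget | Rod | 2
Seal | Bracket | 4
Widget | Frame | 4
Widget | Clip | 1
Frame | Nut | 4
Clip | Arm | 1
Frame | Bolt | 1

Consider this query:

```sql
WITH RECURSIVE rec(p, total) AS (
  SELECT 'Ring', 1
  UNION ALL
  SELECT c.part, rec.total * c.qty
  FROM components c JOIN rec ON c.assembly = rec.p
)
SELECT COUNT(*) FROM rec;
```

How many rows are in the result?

8

Base: (Ring, total=1).
Iteration 1: components of {Ring} -> Widget = 1*5 = 5.
Iteration 2: components of {Widget} -> Clip = 5*1 = 5, Frame = 5*4 = 20, Rod = 5*2 = 10.
Iteration 3: components of {Clip,Frame,Rod} -> Arm = 5*1 = 5, Bolt = 20*1 = 20, Nut = 20*4 = 80.
Iteration 4: no further components; recursion stops.
Total rows emitted: 8.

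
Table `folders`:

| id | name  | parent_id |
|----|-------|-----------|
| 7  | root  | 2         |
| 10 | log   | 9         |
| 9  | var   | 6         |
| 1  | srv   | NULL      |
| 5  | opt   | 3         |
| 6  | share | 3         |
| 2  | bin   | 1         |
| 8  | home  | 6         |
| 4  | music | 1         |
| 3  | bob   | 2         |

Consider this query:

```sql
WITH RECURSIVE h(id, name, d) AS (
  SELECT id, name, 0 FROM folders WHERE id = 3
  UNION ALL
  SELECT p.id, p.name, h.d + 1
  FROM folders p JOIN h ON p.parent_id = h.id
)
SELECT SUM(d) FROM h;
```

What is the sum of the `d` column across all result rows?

Base: id=3 (bob) at d 0.
Iteration 1: rows with parent_id in {3} -> opt (id 5, d 1), share (id 6, d 1).
Iteration 2: rows with parent_id in {5,6} -> home (id 8, d 2), var (id 9, d 2).
Iteration 3: rows with parent_id in {8,9} -> log (id 10, d 3).
Iteration 4: no rows with parent_id in {10}; recursion stops.
SUM(d) = 0 + 1 + 1 + 2 + 2 + 3 = 9.

9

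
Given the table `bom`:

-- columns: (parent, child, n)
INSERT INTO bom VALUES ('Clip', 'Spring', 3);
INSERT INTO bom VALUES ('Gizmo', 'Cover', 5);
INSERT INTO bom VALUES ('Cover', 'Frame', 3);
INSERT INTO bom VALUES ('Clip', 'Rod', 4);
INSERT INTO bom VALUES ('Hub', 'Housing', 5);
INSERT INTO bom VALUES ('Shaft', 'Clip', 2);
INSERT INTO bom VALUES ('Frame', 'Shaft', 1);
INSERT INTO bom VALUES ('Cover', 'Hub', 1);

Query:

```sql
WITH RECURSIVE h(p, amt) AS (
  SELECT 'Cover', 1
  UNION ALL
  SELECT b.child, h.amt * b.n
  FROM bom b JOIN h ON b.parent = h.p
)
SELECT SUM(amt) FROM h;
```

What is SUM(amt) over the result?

Base: (Cover, amt=1).
Iteration 1: components of {Cover} -> Frame = 1*3 = 3, Hub = 1*1 = 1.
Iteration 2: components of {Frame,Hub} -> Housing = 1*5 = 5, Shaft = 3*1 = 3.
Iteration 3: components of {Housing,Shaft} -> Clip = 3*2 = 6.
Iteration 4: components of {Clip} -> Rod = 6*4 = 24, Spring = 6*3 = 18.
Iteration 5: no further components; recursion stops.
SUM(amt) = 1 + 1 + 3 + 5 + 3 + 6 + 24 + 18 = 61.

61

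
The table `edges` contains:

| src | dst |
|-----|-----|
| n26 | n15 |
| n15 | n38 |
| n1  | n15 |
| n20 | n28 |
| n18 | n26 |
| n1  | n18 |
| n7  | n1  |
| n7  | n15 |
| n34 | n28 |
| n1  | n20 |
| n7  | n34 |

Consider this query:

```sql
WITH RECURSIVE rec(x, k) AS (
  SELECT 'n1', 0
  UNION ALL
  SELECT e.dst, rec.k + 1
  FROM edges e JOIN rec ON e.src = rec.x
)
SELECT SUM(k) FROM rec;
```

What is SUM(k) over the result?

16

Base: (n1, k=0).
Iteration 1: edges from {n1} -> (n15, k=1), (n18, k=1), (n20, k=1).
Iteration 2: edges from {n15,n18,n20} -> (n26, k=2), (n28, k=2), (n38, k=2).
Iteration 3: edges from {n26,n28,n38} -> (n15, k=3).
Iteration 4: edges from {n15} -> (n38, k=4).
Iteration 5: no outgoing edges from {n38}; recursion stops.
SUM(k) = 0 + 1 + 1 + 1 + 2 + 2 + 2 + 3 + 4 = 16.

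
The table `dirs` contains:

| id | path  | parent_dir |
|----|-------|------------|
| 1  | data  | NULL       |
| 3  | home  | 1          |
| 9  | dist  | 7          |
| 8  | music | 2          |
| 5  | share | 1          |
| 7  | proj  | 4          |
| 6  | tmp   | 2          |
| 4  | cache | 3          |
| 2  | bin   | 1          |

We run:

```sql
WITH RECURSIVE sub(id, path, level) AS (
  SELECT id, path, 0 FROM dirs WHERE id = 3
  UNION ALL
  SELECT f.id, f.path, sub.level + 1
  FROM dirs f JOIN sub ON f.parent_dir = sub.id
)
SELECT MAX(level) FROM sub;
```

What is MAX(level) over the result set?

3

Base: id=3 (home) at level 0.
Iteration 1: rows with parent_dir in {3} -> cache (id 4, level 1).
Iteration 2: rows with parent_dir in {4} -> proj (id 7, level 2).
Iteration 3: rows with parent_dir in {7} -> dist (id 9, level 3).
Iteration 4: no rows with parent_dir in {9}; recursion stops.
level values: 0, 1, 2, 3; the maximum is 3.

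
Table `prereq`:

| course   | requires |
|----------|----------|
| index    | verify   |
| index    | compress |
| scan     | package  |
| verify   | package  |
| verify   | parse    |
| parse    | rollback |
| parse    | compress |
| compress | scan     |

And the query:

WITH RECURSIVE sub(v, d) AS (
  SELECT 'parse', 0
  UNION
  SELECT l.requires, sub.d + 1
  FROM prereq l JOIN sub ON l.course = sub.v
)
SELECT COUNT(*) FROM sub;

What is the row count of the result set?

Base: (parse, d=0).
Iteration 1: edges from {parse} -> (compress, d=1), (rollback, d=1).
Iteration 2: edges from {compress,rollback} -> (scan, d=2).
Iteration 3: edges from {scan} -> (package, d=3).
Iteration 4: no outgoing edges from {package}; recursion stops.
Total rows emitted: 5.

5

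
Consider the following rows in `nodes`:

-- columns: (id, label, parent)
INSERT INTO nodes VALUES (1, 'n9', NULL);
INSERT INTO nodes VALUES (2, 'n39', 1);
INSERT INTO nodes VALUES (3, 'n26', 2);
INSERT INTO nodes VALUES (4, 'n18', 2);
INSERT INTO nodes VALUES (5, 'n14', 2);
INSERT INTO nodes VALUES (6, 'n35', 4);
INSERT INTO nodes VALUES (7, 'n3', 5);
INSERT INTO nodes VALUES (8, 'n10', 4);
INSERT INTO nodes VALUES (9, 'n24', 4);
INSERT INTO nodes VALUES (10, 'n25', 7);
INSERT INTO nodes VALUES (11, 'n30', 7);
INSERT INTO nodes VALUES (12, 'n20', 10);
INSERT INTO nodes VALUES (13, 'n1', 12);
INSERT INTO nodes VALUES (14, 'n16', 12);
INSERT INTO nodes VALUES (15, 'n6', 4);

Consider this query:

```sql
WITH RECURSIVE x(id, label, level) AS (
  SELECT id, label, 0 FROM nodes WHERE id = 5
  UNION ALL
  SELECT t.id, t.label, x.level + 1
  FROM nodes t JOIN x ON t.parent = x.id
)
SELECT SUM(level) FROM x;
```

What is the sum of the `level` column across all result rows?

16

Base: id=5 (n14) at level 0.
Iteration 1: rows with parent in {5} -> n3 (id 7, level 1).
Iteration 2: rows with parent in {7} -> n25 (id 10, level 2), n30 (id 11, level 2).
Iteration 3: rows with parent in {10,11} -> n20 (id 12, level 3).
Iteration 4: rows with parent in {12} -> n1 (id 13, level 4), n16 (id 14, level 4).
Iteration 5: no rows with parent in {13,14}; recursion stops.
SUM(level) = 0 + 1 + 2 + 2 + 3 + 4 + 4 = 16.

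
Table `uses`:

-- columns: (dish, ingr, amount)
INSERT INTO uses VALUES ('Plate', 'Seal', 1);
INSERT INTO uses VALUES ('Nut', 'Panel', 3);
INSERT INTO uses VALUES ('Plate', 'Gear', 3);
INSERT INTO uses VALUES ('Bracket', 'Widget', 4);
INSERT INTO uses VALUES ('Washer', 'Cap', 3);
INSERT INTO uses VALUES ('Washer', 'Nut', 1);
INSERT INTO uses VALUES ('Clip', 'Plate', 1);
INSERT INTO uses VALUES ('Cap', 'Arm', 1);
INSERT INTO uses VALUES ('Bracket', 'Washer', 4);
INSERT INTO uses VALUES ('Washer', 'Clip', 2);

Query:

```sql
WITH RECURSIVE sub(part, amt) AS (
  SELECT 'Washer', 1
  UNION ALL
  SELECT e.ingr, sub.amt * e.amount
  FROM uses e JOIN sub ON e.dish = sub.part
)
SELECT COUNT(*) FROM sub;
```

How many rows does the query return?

Base: (Washer, amt=1).
Iteration 1: components of {Washer} -> Cap = 1*3 = 3, Clip = 1*2 = 2, Nut = 1*1 = 1.
Iteration 2: components of {Cap,Clip,Nut} -> Arm = 3*1 = 3, Panel = 1*3 = 3, Plate = 2*1 = 2.
Iteration 3: components of {Arm,Panel,Plate} -> Gear = 2*3 = 6, Seal = 2*1 = 2.
Iteration 4: no further components; recursion stops.
Total rows emitted: 9.

9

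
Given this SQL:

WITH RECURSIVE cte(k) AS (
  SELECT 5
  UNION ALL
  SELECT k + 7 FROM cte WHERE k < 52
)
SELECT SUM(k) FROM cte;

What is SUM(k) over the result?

Base: k=5.
Iteration 1: 5 < 52 holds -> k = 5 + 7 = 12.
Iteration 2: 12 < 52 holds -> k = 12 + 7 = 19.
Iteration 3: 19 < 52 holds -> k = 19 + 7 = 26.
Iteration 4: 26 < 52 holds -> k = 26 + 7 = 33.
Iteration 5: 33 < 52 holds -> k = 33 + 7 = 40.
Iteration 6: 40 < 52 holds -> k = 40 + 7 = 47.
Iteration 7: 47 < 52 holds -> k = 47 + 7 = 54.
Iteration 8: 54 < 52 fails; recursion stops.
SUM(k) = 5 + 12 + 19 + 26 + 33 + 40 + 47 + 54 = 236.

236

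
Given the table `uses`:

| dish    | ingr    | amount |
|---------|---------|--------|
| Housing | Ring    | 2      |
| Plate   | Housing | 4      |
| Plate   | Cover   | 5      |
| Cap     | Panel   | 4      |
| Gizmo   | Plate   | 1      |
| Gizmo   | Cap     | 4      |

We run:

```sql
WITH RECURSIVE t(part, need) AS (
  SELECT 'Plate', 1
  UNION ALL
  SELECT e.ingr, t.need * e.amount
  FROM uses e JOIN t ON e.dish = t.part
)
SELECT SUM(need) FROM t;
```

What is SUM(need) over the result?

18

Base: (Plate, need=1).
Iteration 1: components of {Plate} -> Cover = 1*5 = 5, Housing = 1*4 = 4.
Iteration 2: components of {Cover,Housing} -> Ring = 4*2 = 8.
Iteration 3: no further components; recursion stops.
SUM(need) = 1 + 4 + 5 + 8 = 18.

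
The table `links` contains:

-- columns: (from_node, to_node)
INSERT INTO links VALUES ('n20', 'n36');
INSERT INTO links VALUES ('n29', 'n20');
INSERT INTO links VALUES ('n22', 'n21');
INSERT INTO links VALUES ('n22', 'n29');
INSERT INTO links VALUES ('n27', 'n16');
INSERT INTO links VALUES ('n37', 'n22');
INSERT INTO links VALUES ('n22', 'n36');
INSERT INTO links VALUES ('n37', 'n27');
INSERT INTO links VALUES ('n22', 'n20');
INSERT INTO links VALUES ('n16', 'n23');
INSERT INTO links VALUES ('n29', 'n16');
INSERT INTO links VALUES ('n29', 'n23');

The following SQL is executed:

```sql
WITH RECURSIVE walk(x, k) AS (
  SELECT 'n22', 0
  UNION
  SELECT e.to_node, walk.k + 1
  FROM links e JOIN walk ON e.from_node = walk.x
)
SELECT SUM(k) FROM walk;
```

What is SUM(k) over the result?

Base: (n22, k=0).
Iteration 1: edges from {n22} -> (n20, k=1), (n21, k=1), (n29, k=1), (n36, k=1).
Iteration 2: edges from {n20,n21,n29,n36} -> (n16, k=2), (n20, k=2), (n23, k=2), (n36, k=2).
Iteration 3: edges from {n16,n20,n23,n36} -> (n23, k=3), (n36, k=3).
Iteration 4: no outgoing edges from {n23,n36}; recursion stops.
SUM(k) = 0 + 1 + 1 + 1 + 1 + 2 + 2 + 2 + 2 + 3 + 3 = 18.

18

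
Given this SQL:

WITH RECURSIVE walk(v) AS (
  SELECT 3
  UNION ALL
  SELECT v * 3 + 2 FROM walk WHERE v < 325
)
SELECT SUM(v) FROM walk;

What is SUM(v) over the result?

Base: v=3.
Iteration 1: 3 < 325 holds -> v = 3 * 3 + 2 = 11.
Iteration 2: 11 < 325 holds -> v = 11 * 3 + 2 = 35.
Iteration 3: 35 < 325 holds -> v = 35 * 3 + 2 = 107.
Iteration 4: 107 < 325 holds -> v = 107 * 3 + 2 = 323.
Iteration 5: 323 < 325 holds -> v = 323 * 3 + 2 = 971.
Iteration 6: 971 < 325 fails; recursion stops.
SUM(v) = 3 + 11 + 35 + 107 + 323 + 971 = 1450.

1450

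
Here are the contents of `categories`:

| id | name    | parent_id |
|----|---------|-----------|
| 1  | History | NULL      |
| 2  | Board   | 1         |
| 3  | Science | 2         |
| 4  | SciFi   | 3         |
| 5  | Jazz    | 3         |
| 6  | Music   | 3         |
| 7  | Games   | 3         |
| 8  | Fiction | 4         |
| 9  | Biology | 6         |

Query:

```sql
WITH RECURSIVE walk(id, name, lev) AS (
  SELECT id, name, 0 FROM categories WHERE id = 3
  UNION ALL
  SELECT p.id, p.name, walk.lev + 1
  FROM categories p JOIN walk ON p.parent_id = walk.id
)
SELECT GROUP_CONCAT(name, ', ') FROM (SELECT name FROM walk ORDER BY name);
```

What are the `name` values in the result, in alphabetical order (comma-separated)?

Biology, Fiction, Games, Jazz, Music, SciFi, Science

Base: id=3 (Science) at lev 0.
Iteration 1: rows with parent_id in {3} -> SciFi (id 4, lev 1), Jazz (id 5, lev 1), Music (id 6, lev 1), Games (id 7, lev 1).
Iteration 2: rows with parent_id in {4,5,6,7} -> Fiction (id 8, lev 2), Biology (id 9, lev 2).
Iteration 3: no rows with parent_id in {8,9}; recursion stops.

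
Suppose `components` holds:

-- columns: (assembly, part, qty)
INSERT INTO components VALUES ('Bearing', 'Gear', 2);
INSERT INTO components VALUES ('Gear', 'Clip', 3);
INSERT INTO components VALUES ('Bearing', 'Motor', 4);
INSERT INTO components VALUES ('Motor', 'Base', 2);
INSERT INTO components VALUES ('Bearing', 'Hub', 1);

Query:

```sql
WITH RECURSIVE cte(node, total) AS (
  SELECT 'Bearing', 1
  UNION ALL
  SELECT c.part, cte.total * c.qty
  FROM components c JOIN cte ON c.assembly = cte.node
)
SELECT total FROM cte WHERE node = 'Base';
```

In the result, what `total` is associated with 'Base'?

Base: (Bearing, total=1).
Iteration 1: components of {Bearing} -> Gear = 1*2 = 2, Hub = 1*1 = 1, Motor = 1*4 = 4.
Iteration 2: components of {Gear,Hub,Motor} -> Base = 4*2 = 8, Clip = 2*3 = 6.
Iteration 3: no further components; recursion stops.

8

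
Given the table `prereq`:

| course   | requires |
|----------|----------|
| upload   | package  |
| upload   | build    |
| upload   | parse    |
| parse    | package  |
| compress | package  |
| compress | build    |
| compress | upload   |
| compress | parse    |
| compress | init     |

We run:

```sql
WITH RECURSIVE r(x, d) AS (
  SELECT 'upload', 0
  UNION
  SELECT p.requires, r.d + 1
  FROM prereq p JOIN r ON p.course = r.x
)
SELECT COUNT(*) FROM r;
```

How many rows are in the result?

5

Base: (upload, d=0).
Iteration 1: edges from {upload} -> (build, d=1), (package, d=1), (parse, d=1).
Iteration 2: edges from {build,package,parse} -> (package, d=2).
Iteration 3: no outgoing edges from {package}; recursion stops.
Total rows emitted: 5.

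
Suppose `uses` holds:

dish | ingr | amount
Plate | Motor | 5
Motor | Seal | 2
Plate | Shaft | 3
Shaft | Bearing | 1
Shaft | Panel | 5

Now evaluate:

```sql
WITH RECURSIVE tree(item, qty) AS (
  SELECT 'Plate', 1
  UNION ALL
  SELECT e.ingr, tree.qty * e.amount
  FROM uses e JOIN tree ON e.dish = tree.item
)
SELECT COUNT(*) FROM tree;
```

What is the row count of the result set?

Base: (Plate, qty=1).
Iteration 1: components of {Plate} -> Motor = 1*5 = 5, Shaft = 1*3 = 3.
Iteration 2: components of {Motor,Shaft} -> Bearing = 3*1 = 3, Panel = 3*5 = 15, Seal = 5*2 = 10.
Iteration 3: no further components; recursion stops.
Total rows emitted: 6.

6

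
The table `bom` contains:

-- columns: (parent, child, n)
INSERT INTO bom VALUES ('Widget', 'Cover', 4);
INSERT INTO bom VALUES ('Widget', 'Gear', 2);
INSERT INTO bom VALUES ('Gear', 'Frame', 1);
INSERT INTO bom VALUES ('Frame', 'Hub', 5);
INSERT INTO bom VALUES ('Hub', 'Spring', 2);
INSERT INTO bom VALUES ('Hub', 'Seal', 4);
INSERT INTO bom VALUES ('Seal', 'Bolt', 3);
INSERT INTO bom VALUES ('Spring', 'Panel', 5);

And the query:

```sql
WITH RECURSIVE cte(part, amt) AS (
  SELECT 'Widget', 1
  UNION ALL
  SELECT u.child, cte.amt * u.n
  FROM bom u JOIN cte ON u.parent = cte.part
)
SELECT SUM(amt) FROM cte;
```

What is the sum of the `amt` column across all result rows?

299

Base: (Widget, amt=1).
Iteration 1: components of {Widget} -> Cover = 1*4 = 4, Gear = 1*2 = 2.
Iteration 2: components of {Cover,Gear} -> Frame = 2*1 = 2.
Iteration 3: components of {Frame} -> Hub = 2*5 = 10.
Iteration 4: components of {Hub} -> Seal = 10*4 = 40, Spring = 10*2 = 20.
Iteration 5: components of {Seal,Spring} -> Bolt = 40*3 = 120, Panel = 20*5 = 100.
Iteration 6: no further components; recursion stops.
SUM(amt) = 1 + 4 + 2 + 2 + 10 + 20 + 40 + 100 + 120 = 299.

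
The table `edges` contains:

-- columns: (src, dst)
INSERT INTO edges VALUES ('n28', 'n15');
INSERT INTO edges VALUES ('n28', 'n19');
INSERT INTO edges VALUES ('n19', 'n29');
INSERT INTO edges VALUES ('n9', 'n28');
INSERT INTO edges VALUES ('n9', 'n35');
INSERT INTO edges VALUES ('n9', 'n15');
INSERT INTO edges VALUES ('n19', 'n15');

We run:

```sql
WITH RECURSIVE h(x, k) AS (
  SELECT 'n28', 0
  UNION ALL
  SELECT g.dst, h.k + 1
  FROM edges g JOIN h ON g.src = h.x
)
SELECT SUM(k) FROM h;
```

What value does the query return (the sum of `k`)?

6

Base: (n28, k=0).
Iteration 1: edges from {n28} -> (n15, k=1), (n19, k=1).
Iteration 2: edges from {n15,n19} -> (n15, k=2), (n29, k=2).
Iteration 3: no outgoing edges from {n15,n29}; recursion stops.
SUM(k) = 0 + 1 + 1 + 2 + 2 = 6.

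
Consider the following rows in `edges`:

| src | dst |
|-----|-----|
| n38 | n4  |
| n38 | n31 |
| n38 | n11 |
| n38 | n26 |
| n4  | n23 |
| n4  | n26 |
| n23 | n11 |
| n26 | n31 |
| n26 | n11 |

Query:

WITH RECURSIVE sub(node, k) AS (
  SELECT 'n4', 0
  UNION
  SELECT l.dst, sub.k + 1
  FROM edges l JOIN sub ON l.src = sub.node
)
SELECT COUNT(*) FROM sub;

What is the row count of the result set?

5

Base: (n4, k=0).
Iteration 1: edges from {n4} -> (n23, k=1), (n26, k=1).
Iteration 2: edges from {n23,n26} -> (n11, k=2), (n31, k=2). [UNION drops 1 duplicate row(s)]
Iteration 3: no outgoing edges from {n11,n31}; recursion stops.
Total rows emitted: 5.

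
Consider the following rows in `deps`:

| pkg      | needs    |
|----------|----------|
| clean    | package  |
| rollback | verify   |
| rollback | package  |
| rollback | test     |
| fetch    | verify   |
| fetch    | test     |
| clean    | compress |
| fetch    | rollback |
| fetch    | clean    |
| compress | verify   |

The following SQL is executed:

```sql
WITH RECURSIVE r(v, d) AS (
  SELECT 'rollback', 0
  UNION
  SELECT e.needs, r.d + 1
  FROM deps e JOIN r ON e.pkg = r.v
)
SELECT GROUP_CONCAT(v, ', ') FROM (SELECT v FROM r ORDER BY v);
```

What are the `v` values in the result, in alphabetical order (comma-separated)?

package, rollback, test, verify

Base: (rollback, d=0).
Iteration 1: edges from {rollback} -> (package, d=1), (test, d=1), (verify, d=1).
Iteration 2: no outgoing edges from {package,test,verify}; recursion stops.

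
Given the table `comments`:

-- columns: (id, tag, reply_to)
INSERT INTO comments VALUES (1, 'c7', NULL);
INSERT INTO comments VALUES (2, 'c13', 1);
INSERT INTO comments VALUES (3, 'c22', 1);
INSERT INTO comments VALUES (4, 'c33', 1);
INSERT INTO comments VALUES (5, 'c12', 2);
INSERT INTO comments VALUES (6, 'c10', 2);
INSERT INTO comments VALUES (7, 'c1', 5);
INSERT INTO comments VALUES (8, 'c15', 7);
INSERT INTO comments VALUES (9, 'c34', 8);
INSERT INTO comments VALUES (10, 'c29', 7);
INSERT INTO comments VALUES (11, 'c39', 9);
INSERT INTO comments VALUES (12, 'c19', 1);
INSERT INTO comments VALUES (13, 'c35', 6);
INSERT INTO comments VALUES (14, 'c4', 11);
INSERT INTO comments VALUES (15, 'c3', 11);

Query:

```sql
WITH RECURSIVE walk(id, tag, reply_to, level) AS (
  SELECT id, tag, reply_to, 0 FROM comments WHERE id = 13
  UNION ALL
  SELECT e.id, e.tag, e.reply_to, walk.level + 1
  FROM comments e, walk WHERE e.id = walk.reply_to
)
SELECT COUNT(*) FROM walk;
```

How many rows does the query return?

4

Base: id=13 (c35), reply_to=6, level 0.
Iteration 1: join on id=6 -> c10 (id 6, reply_to=2, level 1).
Iteration 2: join on id=2 -> c13 (id 2, reply_to=1, level 2).
Iteration 3: join on id=1 -> c7 (id 1, reply_to=NULL, level 3).
Iteration 4: reply_to is NULL; no match; recursion stops.
Total rows emitted: 4.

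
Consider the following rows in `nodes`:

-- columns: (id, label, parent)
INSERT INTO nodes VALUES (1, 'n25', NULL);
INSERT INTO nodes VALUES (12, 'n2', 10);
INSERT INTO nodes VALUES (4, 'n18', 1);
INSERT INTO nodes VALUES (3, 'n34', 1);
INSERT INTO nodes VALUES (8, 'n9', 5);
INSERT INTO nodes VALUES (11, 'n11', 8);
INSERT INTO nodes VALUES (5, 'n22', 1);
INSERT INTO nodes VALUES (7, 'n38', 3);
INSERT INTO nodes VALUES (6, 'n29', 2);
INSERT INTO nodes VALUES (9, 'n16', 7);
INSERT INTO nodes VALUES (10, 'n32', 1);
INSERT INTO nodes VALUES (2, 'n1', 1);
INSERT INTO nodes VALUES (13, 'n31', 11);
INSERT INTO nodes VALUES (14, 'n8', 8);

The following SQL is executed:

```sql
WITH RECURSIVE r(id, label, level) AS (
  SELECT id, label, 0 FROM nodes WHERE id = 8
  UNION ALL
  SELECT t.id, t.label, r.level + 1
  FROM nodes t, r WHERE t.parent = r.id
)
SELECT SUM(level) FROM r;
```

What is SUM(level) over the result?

Base: id=8 (n9) at level 0.
Iteration 1: rows with parent in {8} -> n11 (id 11, level 1), n8 (id 14, level 1).
Iteration 2: rows with parent in {11,14} -> n31 (id 13, level 2).
Iteration 3: no rows with parent in {13}; recursion stops.
SUM(level) = 0 + 1 + 1 + 2 = 4.

4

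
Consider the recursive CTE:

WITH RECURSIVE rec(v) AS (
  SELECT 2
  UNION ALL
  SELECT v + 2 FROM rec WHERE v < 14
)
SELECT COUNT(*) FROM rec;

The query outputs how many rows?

Base: v=2.
Iteration 1: 2 < 14 holds -> v = 2 + 2 = 4.
Iteration 2: 4 < 14 holds -> v = 4 + 2 = 6.
Iteration 3: 6 < 14 holds -> v = 6 + 2 = 8.
Iteration 4: 8 < 14 holds -> v = 8 + 2 = 10.
Iteration 5: 10 < 14 holds -> v = 10 + 2 = 12.
Iteration 6: 12 < 14 holds -> v = 12 + 2 = 14.
Iteration 7: 14 < 14 fails; recursion stops.
Total rows emitted: 7.

7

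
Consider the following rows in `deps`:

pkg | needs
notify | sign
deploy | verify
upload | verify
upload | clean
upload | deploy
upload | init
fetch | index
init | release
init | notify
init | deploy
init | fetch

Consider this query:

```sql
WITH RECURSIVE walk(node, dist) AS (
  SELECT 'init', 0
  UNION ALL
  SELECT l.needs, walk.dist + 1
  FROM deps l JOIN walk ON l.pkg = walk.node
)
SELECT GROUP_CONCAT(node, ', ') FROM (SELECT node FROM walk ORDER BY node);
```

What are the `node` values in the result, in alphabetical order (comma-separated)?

deploy, fetch, index, init, notify, release, sign, verify

Base: (init, dist=0).
Iteration 1: edges from {init} -> (deploy, dist=1), (fetch, dist=1), (notify, dist=1), (release, dist=1).
Iteration 2: edges from {deploy,fetch,notify,release} -> (index, dist=2), (sign, dist=2), (verify, dist=2).
Iteration 3: no outgoing edges from {index,sign,verify}; recursion stops.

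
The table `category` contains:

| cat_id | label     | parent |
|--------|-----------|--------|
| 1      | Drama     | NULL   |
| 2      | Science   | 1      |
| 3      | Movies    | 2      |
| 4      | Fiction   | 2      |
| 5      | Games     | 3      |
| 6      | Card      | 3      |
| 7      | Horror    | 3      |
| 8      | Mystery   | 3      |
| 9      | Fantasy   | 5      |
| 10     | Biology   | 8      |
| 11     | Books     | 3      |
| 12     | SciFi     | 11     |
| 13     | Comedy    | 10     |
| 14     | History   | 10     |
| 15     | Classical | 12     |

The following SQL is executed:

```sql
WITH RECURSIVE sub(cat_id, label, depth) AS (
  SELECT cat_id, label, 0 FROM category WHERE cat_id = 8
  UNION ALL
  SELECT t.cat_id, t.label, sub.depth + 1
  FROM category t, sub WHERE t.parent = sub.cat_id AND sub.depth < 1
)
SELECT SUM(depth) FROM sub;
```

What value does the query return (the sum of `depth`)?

1

Base: cat_id=8 (Mystery) at depth 0.
Iteration 1: rows with parent in {8} -> Biology (id 10, depth 1).
Iteration 2: depth < 1 fails for all current rows; recursion stops.
SUM(depth) = 0 + 1 = 1.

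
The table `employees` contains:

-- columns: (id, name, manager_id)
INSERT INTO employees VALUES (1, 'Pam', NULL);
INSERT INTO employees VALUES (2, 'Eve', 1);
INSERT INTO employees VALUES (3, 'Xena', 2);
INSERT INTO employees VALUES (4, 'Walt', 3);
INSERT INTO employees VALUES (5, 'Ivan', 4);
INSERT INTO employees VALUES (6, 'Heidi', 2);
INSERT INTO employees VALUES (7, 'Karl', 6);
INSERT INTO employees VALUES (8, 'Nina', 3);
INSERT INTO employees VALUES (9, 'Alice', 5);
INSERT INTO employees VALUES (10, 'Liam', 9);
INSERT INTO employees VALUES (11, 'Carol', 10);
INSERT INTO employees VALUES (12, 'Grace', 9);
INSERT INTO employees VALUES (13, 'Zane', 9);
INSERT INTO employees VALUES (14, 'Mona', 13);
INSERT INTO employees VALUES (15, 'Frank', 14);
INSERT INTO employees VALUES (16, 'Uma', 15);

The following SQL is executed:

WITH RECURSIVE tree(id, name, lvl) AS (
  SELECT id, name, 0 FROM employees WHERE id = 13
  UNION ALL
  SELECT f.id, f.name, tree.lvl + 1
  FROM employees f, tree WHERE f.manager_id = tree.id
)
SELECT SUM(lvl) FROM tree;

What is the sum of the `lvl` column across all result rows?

Base: id=13 (Zane) at lvl 0.
Iteration 1: rows with manager_id in {13} -> Mona (id 14, lvl 1).
Iteration 2: rows with manager_id in {14} -> Frank (id 15, lvl 2).
Iteration 3: rows with manager_id in {15} -> Uma (id 16, lvl 3).
Iteration 4: no rows with manager_id in {16}; recursion stops.
SUM(lvl) = 0 + 1 + 2 + 3 = 6.

6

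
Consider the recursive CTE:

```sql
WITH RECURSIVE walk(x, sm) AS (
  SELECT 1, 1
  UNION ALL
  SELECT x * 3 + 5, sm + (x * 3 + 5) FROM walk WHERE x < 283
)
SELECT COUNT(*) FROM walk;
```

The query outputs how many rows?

Base: x=1, sm=1.
Iteration 1: 1 < 283 holds -> x = 1 * 3 + 5 = 8, sm = 1 + 8 = 9.
Iteration 2: 8 < 283 holds -> x = 8 * 3 + 5 = 29, sm = 9 + 29 = 38.
Iteration 3: 29 < 283 holds -> x = 29 * 3 + 5 = 92, sm = 38 + 92 = 130.
Iteration 4: 92 < 283 holds -> x = 92 * 3 + 5 = 281, sm = 130 + 281 = 411.
Iteration 5: 281 < 283 holds -> x = 281 * 3 + 5 = 848, sm = 411 + 848 = 1259.
Iteration 6: 848 < 283 fails; recursion stops.
Total rows emitted: 6.

6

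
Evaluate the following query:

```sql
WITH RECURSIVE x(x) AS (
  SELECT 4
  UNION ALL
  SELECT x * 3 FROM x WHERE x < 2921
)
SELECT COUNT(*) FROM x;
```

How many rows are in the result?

Base: x=4.
Iteration 1: 4 < 2921 holds -> x = 4 * 3 = 12.
Iteration 2: 12 < 2921 holds -> x = 12 * 3 = 36.
Iteration 3: 36 < 2921 holds -> x = 36 * 3 = 108.
Iteration 4: 108 < 2921 holds -> x = 108 * 3 = 324.
Iteration 5: 324 < 2921 holds -> x = 324 * 3 = 972.
Iteration 6: 972 < 2921 holds -> x = 972 * 3 = 2916.
Iteration 7: 2916 < 2921 holds -> x = 2916 * 3 = 8748.
Iteration 8: 8748 < 2921 fails; recursion stops.
Total rows emitted: 8.

8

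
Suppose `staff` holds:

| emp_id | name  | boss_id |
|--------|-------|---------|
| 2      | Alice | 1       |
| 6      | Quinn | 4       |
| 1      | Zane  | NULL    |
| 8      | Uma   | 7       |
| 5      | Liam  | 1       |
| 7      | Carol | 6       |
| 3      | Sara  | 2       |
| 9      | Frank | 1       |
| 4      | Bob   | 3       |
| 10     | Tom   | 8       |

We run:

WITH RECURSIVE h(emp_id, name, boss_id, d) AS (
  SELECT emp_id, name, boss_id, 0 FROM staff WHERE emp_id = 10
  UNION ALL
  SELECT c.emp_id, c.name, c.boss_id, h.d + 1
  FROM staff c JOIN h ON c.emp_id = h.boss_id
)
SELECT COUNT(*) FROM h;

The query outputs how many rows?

Base: emp_id=10 (Tom), boss_id=8, d 0.
Iteration 1: join on emp_id=8 -> Uma (id 8, boss_id=7, d 1).
Iteration 2: join on emp_id=7 -> Carol (id 7, boss_id=6, d 2).
Iteration 3: join on emp_id=6 -> Quinn (id 6, boss_id=4, d 3).
Iteration 4: join on emp_id=4 -> Bob (id 4, boss_id=3, d 4).
Iteration 5: join on emp_id=3 -> Sara (id 3, boss_id=2, d 5).
Iteration 6: join on emp_id=2 -> Alice (id 2, boss_id=1, d 6).
Iteration 7: join on emp_id=1 -> Zane (id 1, boss_id=NULL, d 7).
Iteration 8: boss_id is NULL; no match; recursion stops.
Total rows emitted: 8.

8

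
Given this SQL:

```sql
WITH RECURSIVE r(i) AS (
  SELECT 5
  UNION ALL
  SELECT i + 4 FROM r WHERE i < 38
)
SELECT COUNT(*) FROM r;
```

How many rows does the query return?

Base: i=5.
Iteration 1: 5 < 38 holds -> i = 5 + 4 = 9.
Iteration 2: 9 < 38 holds -> i = 9 + 4 = 13.
Iteration 3: 13 < 38 holds -> i = 13 + 4 = 17.
Iteration 4: 17 < 38 holds -> i = 17 + 4 = 21.
Iteration 5: 21 < 38 holds -> i = 21 + 4 = 25.
Iteration 6: 25 < 38 holds -> i = 25 + 4 = 29.
Iteration 7: 29 < 38 holds -> i = 29 + 4 = 33.
Iteration 8: 33 < 38 holds -> i = 33 + 4 = 37.
Iteration 9: 37 < 38 holds -> i = 37 + 4 = 41.
Iteration 10: 41 < 38 fails; recursion stops.
Total rows emitted: 10.

10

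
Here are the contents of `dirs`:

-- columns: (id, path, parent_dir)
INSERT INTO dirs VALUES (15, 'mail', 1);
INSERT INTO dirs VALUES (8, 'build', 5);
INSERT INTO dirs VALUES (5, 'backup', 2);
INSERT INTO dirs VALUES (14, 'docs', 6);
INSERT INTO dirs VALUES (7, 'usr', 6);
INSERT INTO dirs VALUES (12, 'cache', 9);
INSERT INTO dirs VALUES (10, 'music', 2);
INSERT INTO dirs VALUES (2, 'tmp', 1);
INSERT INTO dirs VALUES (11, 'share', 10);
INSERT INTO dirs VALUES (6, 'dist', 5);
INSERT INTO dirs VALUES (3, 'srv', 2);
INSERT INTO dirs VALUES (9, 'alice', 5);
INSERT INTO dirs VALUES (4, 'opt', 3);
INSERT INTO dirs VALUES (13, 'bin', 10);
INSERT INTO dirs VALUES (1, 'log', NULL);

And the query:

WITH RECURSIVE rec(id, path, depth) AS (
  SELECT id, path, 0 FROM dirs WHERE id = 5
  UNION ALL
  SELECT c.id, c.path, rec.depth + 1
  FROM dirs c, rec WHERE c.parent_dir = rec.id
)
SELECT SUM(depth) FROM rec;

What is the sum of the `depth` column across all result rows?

Base: id=5 (backup) at depth 0.
Iteration 1: rows with parent_dir in {5} -> dist (id 6, depth 1), build (id 8, depth 1), alice (id 9, depth 1).
Iteration 2: rows with parent_dir in {6,8,9} -> usr (id 7, depth 2), cache (id 12, depth 2), docs (id 14, depth 2).
Iteration 3: no rows with parent_dir in {7,12,14}; recursion stops.
SUM(depth) = 0 + 1 + 1 + 1 + 2 + 2 + 2 = 9.

9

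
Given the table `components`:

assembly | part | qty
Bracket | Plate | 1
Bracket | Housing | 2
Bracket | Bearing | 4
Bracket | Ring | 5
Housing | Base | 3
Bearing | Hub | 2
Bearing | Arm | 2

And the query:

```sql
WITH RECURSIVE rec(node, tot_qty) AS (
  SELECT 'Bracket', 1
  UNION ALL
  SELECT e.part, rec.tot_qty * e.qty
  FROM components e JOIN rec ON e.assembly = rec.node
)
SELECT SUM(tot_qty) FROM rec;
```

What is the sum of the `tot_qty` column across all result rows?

Base: (Bracket, tot_qty=1).
Iteration 1: components of {Bracket} -> Bearing = 1*4 = 4, Housing = 1*2 = 2, Plate = 1*1 = 1, Ring = 1*5 = 5.
Iteration 2: components of {Bearing,Housing,Plate,Ring} -> Arm = 4*2 = 8, Base = 2*3 = 6, Hub = 4*2 = 8.
Iteration 3: no further components; recursion stops.
SUM(tot_qty) = 1 + 1 + 2 + 4 + 5 + 6 + 8 + 8 = 35.

35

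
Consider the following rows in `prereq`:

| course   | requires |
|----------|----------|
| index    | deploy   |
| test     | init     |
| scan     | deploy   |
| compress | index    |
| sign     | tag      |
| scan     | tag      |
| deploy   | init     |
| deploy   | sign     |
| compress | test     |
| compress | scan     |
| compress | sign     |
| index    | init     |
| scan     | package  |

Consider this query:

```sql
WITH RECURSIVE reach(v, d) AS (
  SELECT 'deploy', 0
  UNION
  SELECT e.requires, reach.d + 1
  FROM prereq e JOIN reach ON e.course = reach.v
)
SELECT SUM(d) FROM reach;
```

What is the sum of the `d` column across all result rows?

4

Base: (deploy, d=0).
Iteration 1: edges from {deploy} -> (init, d=1), (sign, d=1).
Iteration 2: edges from {init,sign} -> (tag, d=2).
Iteration 3: no outgoing edges from {tag}; recursion stops.
SUM(d) = 0 + 1 + 1 + 2 = 4.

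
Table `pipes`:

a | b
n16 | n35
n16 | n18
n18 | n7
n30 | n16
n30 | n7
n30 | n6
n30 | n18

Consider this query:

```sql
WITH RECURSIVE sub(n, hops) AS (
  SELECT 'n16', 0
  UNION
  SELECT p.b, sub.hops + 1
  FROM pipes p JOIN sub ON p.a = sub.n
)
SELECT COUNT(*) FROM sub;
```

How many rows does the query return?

4

Base: (n16, hops=0).
Iteration 1: edges from {n16} -> (n18, hops=1), (n35, hops=1).
Iteration 2: edges from {n18,n35} -> (n7, hops=2).
Iteration 3: no outgoing edges from {n7}; recursion stops.
Total rows emitted: 4.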